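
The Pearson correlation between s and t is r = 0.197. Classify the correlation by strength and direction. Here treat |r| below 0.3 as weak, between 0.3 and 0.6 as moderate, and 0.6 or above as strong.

r = 0.197 > 0 so the relationship is positive.
|r| = 0.197, which falls in the weak range.

weak positive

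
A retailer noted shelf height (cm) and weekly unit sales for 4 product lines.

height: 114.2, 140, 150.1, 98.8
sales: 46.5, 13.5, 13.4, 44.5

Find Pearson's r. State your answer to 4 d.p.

n = 4, Σx = 503.1, Σy = 117.9, Σx² = 64933.09, Σy² = 4504.31, Σxy = 13608.24
nΣxy − ΣxΣy = 54432.96 − 59315.49 = -4882.53
nΣx² − (Σx)² = 259732.36 − 253109.61 = 6622.75; nΣy² − (Σy)² = 18017.24 − 13900.41 = 4116.83
r = -4882.53 / √(6622.75 × 4116.83) = -4882.53 / 5221.5645 ≈ -0.9351

-0.9351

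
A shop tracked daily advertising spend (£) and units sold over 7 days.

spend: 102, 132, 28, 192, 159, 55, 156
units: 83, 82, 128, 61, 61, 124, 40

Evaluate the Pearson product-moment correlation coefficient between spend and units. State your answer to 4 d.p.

n = 7, Σx = 824, Σy = 579, Σx² = 118118, Σy² = 54415, Σxy = 57345
nΣxy − ΣxΣy = 401415 − 477096 = -75681
nΣx² − (Σx)² = 826826 − 678976 = 147850; nΣy² − (Σy)² = 380905 − 335241 = 45664
r = -75681 / √(147850 × 45664) = -75681 / 82167.0396 ≈ -0.9211

-0.9211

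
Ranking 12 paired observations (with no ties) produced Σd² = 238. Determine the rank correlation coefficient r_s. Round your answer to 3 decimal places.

0.168

ρ = 1 − 6Σd² / [n(n²−1)] = 1 − 6×238 / (12×143)
  = 1 − 1428/1716 = 1 − 0.8322 ≈ 0.168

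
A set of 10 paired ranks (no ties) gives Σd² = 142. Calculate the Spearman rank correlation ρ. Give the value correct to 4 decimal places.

ρ = 1 − 6Σd² / [n(n²−1)] = 1 − 6×142 / (10×99)
  = 1 − 852/990 = 1 − 0.86061 ≈ 0.1394

0.1394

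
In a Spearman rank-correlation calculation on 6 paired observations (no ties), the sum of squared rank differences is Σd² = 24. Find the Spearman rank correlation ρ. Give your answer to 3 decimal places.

ρ = 1 − 6Σd² / [n(n²−1)] = 1 − 6×24 / (6×35)
  = 1 − 144/210 = 1 − 0.6857 ≈ 0.314

0.314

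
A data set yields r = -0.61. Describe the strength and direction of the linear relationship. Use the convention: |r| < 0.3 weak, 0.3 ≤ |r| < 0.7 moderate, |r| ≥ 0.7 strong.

moderate negative

r = -0.61 < 0 so the relationship is negative.
|r| = 0.61, which falls in the moderate range.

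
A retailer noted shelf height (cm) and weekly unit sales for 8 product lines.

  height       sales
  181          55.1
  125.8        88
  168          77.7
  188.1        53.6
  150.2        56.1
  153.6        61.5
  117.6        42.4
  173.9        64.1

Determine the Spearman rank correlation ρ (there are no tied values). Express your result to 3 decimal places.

Rank height: 7, 2, 5, 8, 3, 4, 1, 6
Rank sales: 3, 8, 7, 2, 4, 5, 1, 6
d = rank(height) − rank(sales): 4, -6, -2, 6, -1, -1, 0, 0; Σd² = 94
ρ = 1 − 6Σd² / [n(n²−1)] = 1 − 6×94 / (8×63) = 1 − 564/504 ≈ -0.119

-0.119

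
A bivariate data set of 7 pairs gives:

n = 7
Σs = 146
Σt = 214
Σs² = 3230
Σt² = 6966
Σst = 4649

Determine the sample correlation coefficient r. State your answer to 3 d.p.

0.663

r = (nΣst − ΣsΣt) / √[(nΣs² − (Σs)²)(nΣt² − (Σt)²)]
Numerator: 7×4649 − 146×214 = 1299
Denominator: √[(22610 − 21316)(48762 − 45796)] = √[1294 × 2966] = 1959.0824
r = 1299 / 1959.0824 ≈ 0.663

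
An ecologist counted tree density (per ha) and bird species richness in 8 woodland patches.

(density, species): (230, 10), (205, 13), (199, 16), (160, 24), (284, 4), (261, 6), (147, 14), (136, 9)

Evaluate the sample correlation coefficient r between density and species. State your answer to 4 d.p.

-0.6300

n = 8, Σx = 1622, Σy = 96, Σx² = 349008, Σy² = 1430, Σxy = 17973
nΣxy − ΣxΣy = 143784 − 155712 = -11928
nΣx² − (Σx)² = 2792064 − 2630884 = 161180; nΣy² − (Σy)² = 11440 − 9216 = 2224
r = -11928 / √(161180 × 2224) = -11928 / 18933.1540 ≈ -0.6300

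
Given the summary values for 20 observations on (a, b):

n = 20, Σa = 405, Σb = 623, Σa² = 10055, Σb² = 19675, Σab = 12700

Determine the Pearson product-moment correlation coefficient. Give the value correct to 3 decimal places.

r = (nΣab − ΣaΣb) / √[(nΣa² − (Σa)²)(nΣb² − (Σb)²)]
Numerator: 20×12700 − 405×623 = 1685
Denominator: √[(201100 − 164025)(393500 − 388129)] = √[37075 × 5371] = 14111.3368
r = 1685 / 14111.3368 ≈ 0.119

0.119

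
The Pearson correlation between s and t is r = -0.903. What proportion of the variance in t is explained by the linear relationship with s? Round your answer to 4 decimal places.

r² = (-0.903)² = 0.8154

0.8154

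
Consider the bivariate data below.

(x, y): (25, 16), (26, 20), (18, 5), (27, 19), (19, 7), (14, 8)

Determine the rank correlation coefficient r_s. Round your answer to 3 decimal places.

0.771

Rank x: 4, 5, 2, 6, 3, 1
Rank y: 4, 6, 1, 5, 2, 3
d = rank(x) − rank(y): 0, -1, 1, 1, 1, -2; Σd² = 8
ρ = 1 − 6Σd² / [n(n²−1)] = 1 − 6×8 / (6×35) = 1 − 48/210 ≈ 0.771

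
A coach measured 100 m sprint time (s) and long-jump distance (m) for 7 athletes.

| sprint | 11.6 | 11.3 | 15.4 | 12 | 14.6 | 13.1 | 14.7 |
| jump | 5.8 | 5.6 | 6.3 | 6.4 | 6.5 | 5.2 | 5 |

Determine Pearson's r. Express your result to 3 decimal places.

n = 7, Σx = 92.7, Σy = 40.8, Σx² = 1244.27, Σy² = 239.94, Σxy = 540.9
nΣxy − ΣxΣy = 3786.3 − 3782.16 = 4.14
nΣx² − (Σx)² = 8709.89 − 8593.29 = 116.6; nΣy² − (Σy)² = 1679.58 − 1664.64 = 14.94
r = 4.14 / √(116.6 × 14.94) = 4.14 / 41.7373 ≈ 0.099

0.099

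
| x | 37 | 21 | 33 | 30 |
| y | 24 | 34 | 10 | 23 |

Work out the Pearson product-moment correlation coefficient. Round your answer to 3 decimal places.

-0.651

n = 4, Σx = 121, Σy = 91, Σx² = 3799, Σy² = 2361, Σxy = 2622
nΣxy − ΣxΣy = 10488 − 11011 = -523
nΣx² − (Σx)² = 15196 − 14641 = 555; nΣy² − (Σy)² = 9444 − 8281 = 1163
r = -523 / √(555 × 1163) = -523 / 803.4084 ≈ -0.651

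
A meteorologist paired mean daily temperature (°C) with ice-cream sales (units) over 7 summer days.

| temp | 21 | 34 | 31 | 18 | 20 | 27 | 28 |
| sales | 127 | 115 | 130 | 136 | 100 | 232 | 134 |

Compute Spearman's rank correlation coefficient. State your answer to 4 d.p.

-0.1429

Rank temp: 3, 7, 6, 1, 2, 4, 5
Rank sales: 3, 2, 4, 6, 1, 7, 5
d = rank(temp) − rank(sales): 0, 5, 2, -5, 1, -3, 0; Σd² = 64
ρ = 1 − 6Σd² / [n(n²−1)] = 1 − 6×64 / (7×48) = 1 − 384/336 ≈ -0.1429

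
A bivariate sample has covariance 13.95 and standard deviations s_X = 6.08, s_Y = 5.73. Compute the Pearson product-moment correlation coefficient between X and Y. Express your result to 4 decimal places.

r = Cov(X,Y) / (s_X · s_Y) = 13.95 / (6.08 × 5.73)
  = 13.95 / 34.8384 ≈ 0.4004

0.4004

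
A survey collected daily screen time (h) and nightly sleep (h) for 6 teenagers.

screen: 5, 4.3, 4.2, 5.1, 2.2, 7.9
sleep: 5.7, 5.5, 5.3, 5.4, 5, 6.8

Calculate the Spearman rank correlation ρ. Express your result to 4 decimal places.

0.8286

Rank screen: 4, 3, 2, 5, 1, 6
Rank sleep: 5, 4, 2, 3, 1, 6
d = rank(screen) − rank(sleep): -1, -1, 0, 2, 0, 0; Σd² = 6
ρ = 1 − 6Σd² / [n(n²−1)] = 1 − 6×6 / (6×35) = 1 − 36/210 ≈ 0.8286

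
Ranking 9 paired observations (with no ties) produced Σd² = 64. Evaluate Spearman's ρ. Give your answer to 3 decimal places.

0.467

ρ = 1 − 6Σd² / [n(n²−1)] = 1 − 6×64 / (9×80)
  = 1 − 384/720 = 1 − 0.5333 ≈ 0.467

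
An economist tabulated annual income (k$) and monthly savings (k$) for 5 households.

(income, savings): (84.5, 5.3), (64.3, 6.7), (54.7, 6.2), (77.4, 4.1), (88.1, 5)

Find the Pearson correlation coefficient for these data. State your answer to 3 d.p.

n = 5, Σx = 369, Σy = 27.3, Σx² = 28019.2, Σy² = 153.23, Σxy = 1975.64
nΣxy − ΣxΣy = 9878.2 − 10073.7 = -195.5
nΣx² − (Σx)² = 140096 − 136161 = 3935; nΣy² − (Σy)² = 766.15 − 745.29 = 20.86
r = -195.5 / √(3935 × 20.86) = -195.5 / 286.5032 ≈ -0.682

-0.682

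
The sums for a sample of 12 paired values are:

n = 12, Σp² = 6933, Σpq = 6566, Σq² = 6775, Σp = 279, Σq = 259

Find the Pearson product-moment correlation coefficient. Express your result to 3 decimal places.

0.748

r = (nΣpq − ΣpΣq) / √[(nΣp² − (Σp)²)(nΣq² − (Σq)²)]
Numerator: 12×6566 − 279×259 = 6531
Denominator: √[(83196 − 77841)(81300 − 67081)] = √[5355 × 14219] = 8725.9810
r = 6531 / 8725.9810 ≈ 0.748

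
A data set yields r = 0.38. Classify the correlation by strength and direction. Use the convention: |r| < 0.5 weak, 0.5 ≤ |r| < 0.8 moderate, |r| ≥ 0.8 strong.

weak positive

r = 0.38 > 0 so the relationship is positive.
|r| = 0.38, which falls in the weak range.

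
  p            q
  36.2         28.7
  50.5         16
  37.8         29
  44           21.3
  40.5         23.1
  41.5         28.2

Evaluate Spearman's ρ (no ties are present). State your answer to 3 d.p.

Rank p: 1, 6, 2, 5, 3, 4
Rank q: 5, 1, 6, 2, 3, 4
d = rank(p) − rank(q): -4, 5, -4, 3, 0, 0; Σd² = 66
ρ = 1 − 6Σd² / [n(n²−1)] = 1 − 6×66 / (6×35) = 1 − 396/210 ≈ -0.886

-0.886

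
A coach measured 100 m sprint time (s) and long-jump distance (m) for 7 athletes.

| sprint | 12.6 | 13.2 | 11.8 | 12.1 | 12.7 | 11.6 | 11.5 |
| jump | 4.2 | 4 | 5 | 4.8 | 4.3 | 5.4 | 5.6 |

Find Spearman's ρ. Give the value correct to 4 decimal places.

Rank sprint: 5, 7, 3, 4, 6, 2, 1
Rank jump: 2, 1, 5, 4, 3, 6, 7
d = rank(sprint) − rank(jump): 3, 6, -2, 0, 3, -4, -6; Σd² = 110
ρ = 1 − 6Σd² / [n(n²−1)] = 1 − 6×110 / (7×48) = 1 − 660/336 ≈ -0.9643

-0.9643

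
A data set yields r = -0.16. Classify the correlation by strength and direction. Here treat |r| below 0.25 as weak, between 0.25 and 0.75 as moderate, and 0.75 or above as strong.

weak negative

r = -0.16 < 0 so the relationship is negative.
|r| = 0.16, which falls in the weak range.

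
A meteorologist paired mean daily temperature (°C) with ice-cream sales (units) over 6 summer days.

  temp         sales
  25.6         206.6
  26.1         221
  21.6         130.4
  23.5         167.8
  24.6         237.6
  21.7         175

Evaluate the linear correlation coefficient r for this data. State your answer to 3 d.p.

0.814

n = 6, Σx = 143.1, Σy = 1138.4, Σx² = 3431.43, Σy² = 223764.32, Σxy = 27459.46
nΣxy − ΣxΣy = 164756.76 − 162905.04 = 1851.72
nΣx² − (Σx)² = 20588.58 − 20477.61 = 110.97; nΣy² − (Σy)² = 1342585.92 − 1295954.56 = 46631.36
r = 1851.72 / √(110.97 × 46631.36) = 1851.72 / 2274.7927 ≈ 0.814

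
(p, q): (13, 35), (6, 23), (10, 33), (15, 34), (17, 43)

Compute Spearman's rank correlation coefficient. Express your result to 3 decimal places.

0.900

Rank p: 3, 1, 2, 4, 5
Rank q: 4, 1, 2, 3, 5
d = rank(p) − rank(q): -1, 0, 0, 1, 0; Σd² = 2
ρ = 1 − 6Σd² / [n(n²−1)] = 1 − 6×2 / (5×24) = 1 − 12/120 ≈ 0.900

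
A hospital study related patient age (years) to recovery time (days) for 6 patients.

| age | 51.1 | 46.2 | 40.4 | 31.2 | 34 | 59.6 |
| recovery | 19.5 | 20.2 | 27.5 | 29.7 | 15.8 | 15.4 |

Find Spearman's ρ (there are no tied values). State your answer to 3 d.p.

-0.657

Rank age: 5, 4, 3, 1, 2, 6
Rank recovery: 3, 4, 5, 6, 2, 1
d = rank(age) − rank(recovery): 2, 0, -2, -5, 0, 5; Σd² = 58
ρ = 1 − 6Σd² / [n(n²−1)] = 1 − 6×58 / (6×35) = 1 − 348/210 ≈ -0.657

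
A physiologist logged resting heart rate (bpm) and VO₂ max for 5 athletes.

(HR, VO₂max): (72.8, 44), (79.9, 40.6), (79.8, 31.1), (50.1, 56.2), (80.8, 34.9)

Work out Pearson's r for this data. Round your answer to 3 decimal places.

n = 5, Σx = 363.4, Σy = 206.8, Σx² = 27090.54, Σy² = 8928.02, Σxy = 14564.46
nΣxy − ΣxΣy = 72822.3 − 75151.12 = -2328.82
nΣx² − (Σx)² = 135452.7 − 132059.56 = 3393.14; nΣy² − (Σy)² = 44640.1 − 42766.24 = 1873.86
r = -2328.82 / √(3393.14 × 1873.86) = -2328.82 / 2521.5609 ≈ -0.924

-0.924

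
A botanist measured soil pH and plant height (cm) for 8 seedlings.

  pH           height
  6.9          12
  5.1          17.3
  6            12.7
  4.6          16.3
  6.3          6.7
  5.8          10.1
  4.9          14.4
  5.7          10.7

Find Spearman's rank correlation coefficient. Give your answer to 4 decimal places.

-0.6667

Rank pH: 8, 3, 6, 1, 7, 5, 2, 4
Rank height: 4, 8, 5, 7, 1, 2, 6, 3
d = rank(pH) − rank(height): 4, -5, 1, -6, 6, 3, -4, 1; Σd² = 140
ρ = 1 − 6Σd² / [n(n²−1)] = 1 − 6×140 / (8×63) = 1 − 840/504 ≈ -0.6667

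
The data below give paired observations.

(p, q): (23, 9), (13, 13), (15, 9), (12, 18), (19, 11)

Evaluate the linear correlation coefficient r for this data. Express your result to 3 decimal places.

-0.703

n = 5, Σp = 82, Σq = 60, Σp² = 1428, Σq² = 776, Σpq = 936
nΣpq − ΣpΣq = 4680 − 4920 = -240
nΣp² − (Σp)² = 7140 − 6724 = 416; nΣq² − (Σq)² = 3880 − 3600 = 280
r = -240 / √(416 × 280) = -240 / 341.2917 ≈ -0.703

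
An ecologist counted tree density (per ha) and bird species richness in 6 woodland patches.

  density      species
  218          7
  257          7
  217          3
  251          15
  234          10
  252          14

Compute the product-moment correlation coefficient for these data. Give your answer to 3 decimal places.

0.665

n = 6, Σx = 1429, Σy = 56, Σx² = 341923, Σy² = 628, Σxy = 13609
nΣxy − ΣxΣy = 81654 − 80024 = 1630
nΣx² − (Σx)² = 2051538 − 2042041 = 9497; nΣy² − (Σy)² = 3768 − 3136 = 632
r = 1630 / √(9497 × 632) = 1630 / 2449.9192 ≈ 0.665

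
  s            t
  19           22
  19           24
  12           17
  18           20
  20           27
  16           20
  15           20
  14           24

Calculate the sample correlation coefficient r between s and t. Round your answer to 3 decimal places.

n = 8, Σs = 133, Σt = 174, Σs² = 2267, Σt² = 3854, Σst = 2934
nΣst − ΣsΣt = 23472 − 23142 = 330
nΣs² − (Σs)² = 18136 − 17689 = 447; nΣt² − (Σt)² = 30832 − 30276 = 556
r = 330 / √(447 × 556) = 330 / 498.5298 ≈ 0.662

0.662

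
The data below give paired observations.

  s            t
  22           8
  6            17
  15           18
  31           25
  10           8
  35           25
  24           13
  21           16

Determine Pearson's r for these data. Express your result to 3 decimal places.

n = 8, Σs = 164, Σt = 130, Σs² = 4048, Σt² = 2416, Σst = 2926
nΣst − ΣsΣt = 23408 − 21320 = 2088
nΣs² − (Σs)² = 32384 − 26896 = 5488; nΣt² − (Σt)² = 19328 − 16900 = 2428
r = 2088 / √(5488 × 2428) = 2088 / 3650.3238 ≈ 0.572

0.572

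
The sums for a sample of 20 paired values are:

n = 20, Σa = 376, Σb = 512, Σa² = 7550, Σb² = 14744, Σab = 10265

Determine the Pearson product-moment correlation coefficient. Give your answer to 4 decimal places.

r = (nΣab − ΣaΣb) / √[(nΣa² − (Σa)²)(nΣb² − (Σb)²)]
Numerator: 20×10265 − 376×512 = 12788
Denominator: √[(151000 − 141376)(294880 − 262144)] = √[9624 × 32736] = 17749.6835
r = 12788 / 17749.6835 ≈ 0.7205

0.7205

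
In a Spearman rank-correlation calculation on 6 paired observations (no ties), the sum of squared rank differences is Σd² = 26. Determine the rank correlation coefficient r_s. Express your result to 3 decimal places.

ρ = 1 − 6Σd² / [n(n²−1)] = 1 − 6×26 / (6×35)
  = 1 − 156/210 = 1 − 0.7429 ≈ 0.257

0.257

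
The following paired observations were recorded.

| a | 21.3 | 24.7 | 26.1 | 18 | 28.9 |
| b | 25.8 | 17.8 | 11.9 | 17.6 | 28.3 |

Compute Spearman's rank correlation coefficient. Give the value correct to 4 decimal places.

0.3000

Rank a: 2, 3, 4, 1, 5
Rank b: 4, 3, 1, 2, 5
d = rank(a) − rank(b): -2, 0, 3, -1, 0; Σd² = 14
ρ = 1 − 6Σd² / [n(n²−1)] = 1 − 6×14 / (5×24) = 1 − 84/120 ≈ 0.3000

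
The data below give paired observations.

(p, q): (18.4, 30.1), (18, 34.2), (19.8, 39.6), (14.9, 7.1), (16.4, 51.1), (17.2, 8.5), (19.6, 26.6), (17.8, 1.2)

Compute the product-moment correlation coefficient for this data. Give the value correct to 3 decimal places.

0.312

n = 8, Σp = 142.1, Σq = 198.4, Σp² = 2542.41, Σq² = 7086.68, Σpq = 3586.27
nΣpq − ΣpΣq = 28690.16 − 28192.64 = 497.52
nΣp² − (Σp)² = 20339.28 − 20192.41 = 146.87; nΣq² − (Σq)² = 56693.44 − 39362.56 = 17330.88
r = 497.52 / √(146.87 × 17330.88) = 497.52 / 1595.4267 ≈ 0.312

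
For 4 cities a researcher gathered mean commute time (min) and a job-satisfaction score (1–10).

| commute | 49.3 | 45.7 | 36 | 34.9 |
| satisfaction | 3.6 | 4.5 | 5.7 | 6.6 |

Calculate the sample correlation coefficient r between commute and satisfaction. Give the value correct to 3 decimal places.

n = 4, Σx = 165.9, Σy = 20.4, Σx² = 7032.99, Σy² = 109.26, Σxy = 818.67
nΣxy − ΣxΣy = 3274.68 − 3384.36 = -109.68
nΣx² − (Σx)² = 28131.96 − 27522.81 = 609.15; nΣy² − (Σy)² = 437.04 − 416.16 = 20.88
r = -109.68 / √(609.15 × 20.88) = -109.68 / 112.7788 ≈ -0.973

-0.973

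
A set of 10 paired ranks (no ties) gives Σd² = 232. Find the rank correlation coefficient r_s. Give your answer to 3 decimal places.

ρ = 1 − 6Σd² / [n(n²−1)] = 1 − 6×232 / (10×99)
  = 1 − 1392/990 = 1 − 1.4061 ≈ -0.406

-0.406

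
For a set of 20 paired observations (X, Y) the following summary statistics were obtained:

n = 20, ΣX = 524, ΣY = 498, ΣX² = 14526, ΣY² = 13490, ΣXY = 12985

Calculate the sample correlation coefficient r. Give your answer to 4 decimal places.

-0.0672

r = (nΣXY − ΣXΣY) / √[(nΣX² − (ΣX)²)(nΣY² − (ΣY)²)]
Numerator: 20×12985 − 524×498 = -1252
Denominator: √[(290520 − 274576)(269800 − 248004)] = √[15944 × 21796] = 18641.7656
r = -1252 / 18641.7656 ≈ -0.0672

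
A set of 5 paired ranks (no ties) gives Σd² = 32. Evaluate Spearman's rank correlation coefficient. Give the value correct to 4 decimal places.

-0.6000

ρ = 1 − 6Σd² / [n(n²−1)] = 1 − 6×32 / (5×24)
  = 1 − 192/120 = 1 − 1.60000 ≈ -0.6000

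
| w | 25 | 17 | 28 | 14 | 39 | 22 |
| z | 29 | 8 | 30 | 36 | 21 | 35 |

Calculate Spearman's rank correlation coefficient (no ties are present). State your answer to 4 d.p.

Rank w: 4, 2, 5, 1, 6, 3
Rank z: 3, 1, 4, 6, 2, 5
d = rank(w) − rank(z): 1, 1, 1, -5, 4, -2; Σd² = 48
ρ = 1 − 6Σd² / [n(n²−1)] = 1 − 6×48 / (6×35) = 1 − 288/210 ≈ -0.3714

-0.3714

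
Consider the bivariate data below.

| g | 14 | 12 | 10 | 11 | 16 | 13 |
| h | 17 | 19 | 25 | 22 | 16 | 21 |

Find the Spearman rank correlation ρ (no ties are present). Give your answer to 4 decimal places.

Rank g: 5, 3, 1, 2, 6, 4
Rank h: 2, 3, 6, 5, 1, 4
d = rank(g) − rank(h): 3, 0, -5, -3, 5, 0; Σd² = 68
ρ = 1 − 6Σd² / [n(n²−1)] = 1 − 6×68 / (6×35) = 1 − 408/210 ≈ -0.9429

-0.9429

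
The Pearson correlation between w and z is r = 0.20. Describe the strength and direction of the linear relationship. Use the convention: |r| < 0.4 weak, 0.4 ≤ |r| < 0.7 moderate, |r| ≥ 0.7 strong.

weak positive

r = 0.20 > 0 so the relationship is positive.
|r| = 0.20, which falls in the weak range.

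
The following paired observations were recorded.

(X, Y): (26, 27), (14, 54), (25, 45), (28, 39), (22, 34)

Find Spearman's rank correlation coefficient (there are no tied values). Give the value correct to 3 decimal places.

Rank X: 4, 1, 3, 5, 2
Rank Y: 1, 5, 4, 3, 2
d = rank(X) − rank(Y): 3, -4, -1, 2, 0; Σd² = 30
ρ = 1 − 6Σd² / [n(n²−1)] = 1 − 6×30 / (5×24) = 1 − 180/120 ≈ -0.500

-0.500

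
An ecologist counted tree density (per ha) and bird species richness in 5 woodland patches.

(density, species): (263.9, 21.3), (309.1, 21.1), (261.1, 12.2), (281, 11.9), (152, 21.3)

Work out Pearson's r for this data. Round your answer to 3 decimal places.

-0.283

n = 5, Σx = 1267.1, Σy = 87.8, Σx² = 335424.23, Σy² = 1643.04, Σxy = 21910
nΣxy − ΣxΣy = 109550 − 111251.38 = -1701.38
nΣx² − (Σx)² = 1677121.15 − 1605542.41 = 71578.74; nΣy² − (Σy)² = 8215.2 − 7708.84 = 506.36
r = -1701.38 / √(71578.74 × 506.36) = -1701.38 / 6020.3497 ≈ -0.283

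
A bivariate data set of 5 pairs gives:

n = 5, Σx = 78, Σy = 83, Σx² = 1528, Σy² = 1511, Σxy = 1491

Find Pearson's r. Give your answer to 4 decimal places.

r = (nΣxy − ΣxΣy) / √[(nΣx² − (Σx)²)(nΣy² − (Σy)²)]
Numerator: 5×1491 − 78×83 = 981
Denominator: √[(7640 − 6084)(7555 − 6889)] = √[1556 × 666] = 1017.9862
r = 981 / 1017.9862 ≈ 0.9637

0.9637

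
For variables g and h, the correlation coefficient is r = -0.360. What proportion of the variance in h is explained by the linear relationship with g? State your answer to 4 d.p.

r² = (-0.360)² = 0.1296

0.1296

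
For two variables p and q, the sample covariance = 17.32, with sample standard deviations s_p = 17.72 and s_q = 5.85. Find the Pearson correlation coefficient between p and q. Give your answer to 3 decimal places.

r = Cov(p,q) / (s_p · s_q) = 17.32 / (17.72 × 5.85)
  = 17.32 / 103.6620 ≈ 0.167

0.167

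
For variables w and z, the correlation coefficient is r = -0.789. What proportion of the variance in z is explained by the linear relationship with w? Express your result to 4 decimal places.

r² = (-0.789)² = 0.6225

0.6225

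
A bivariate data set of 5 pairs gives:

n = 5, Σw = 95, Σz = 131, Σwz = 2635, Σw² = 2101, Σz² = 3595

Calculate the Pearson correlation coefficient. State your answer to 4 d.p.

0.6651

r = (nΣwz − ΣwΣz) / √[(nΣw² − (Σw)²)(nΣz² − (Σz)²)]
Numerator: 5×2635 − 95×131 = 730
Denominator: √[(10505 − 9025)(17975 − 17161)] = √[1480 × 814] = 1097.5974
r = 730 / 1097.5974 ≈ 0.6651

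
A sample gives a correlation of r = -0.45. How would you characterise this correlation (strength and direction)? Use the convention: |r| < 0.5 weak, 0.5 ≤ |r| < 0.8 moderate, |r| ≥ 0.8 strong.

r = -0.45 < 0 so the relationship is negative.
|r| = 0.45, which falls in the weak range.

weak negative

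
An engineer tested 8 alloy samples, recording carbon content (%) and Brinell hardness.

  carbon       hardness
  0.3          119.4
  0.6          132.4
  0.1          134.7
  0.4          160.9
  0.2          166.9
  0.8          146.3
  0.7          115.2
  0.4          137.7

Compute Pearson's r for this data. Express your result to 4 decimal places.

n = 8, Σx = 3.5, Σy = 1113.5, Σx² = 1.95, Σy² = 157310.65, Σxy = 479.23
nΣxy − ΣxΣy = 3833.84 − 3897.25 = -63.41
nΣx² − (Σx)² = 15.6 − 12.25 = 3.35; nΣy² − (Σy)² = 1258485.2 − 1239882.25 = 18602.95
r = -63.41 / √(3.35 × 18602.95) = -63.41 / 249.6395 ≈ -0.2540

-0.2540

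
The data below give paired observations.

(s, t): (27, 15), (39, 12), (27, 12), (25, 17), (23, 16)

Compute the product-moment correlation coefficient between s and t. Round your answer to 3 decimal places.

n = 5, Σs = 141, Σt = 72, Σs² = 4133, Σt² = 1058, Σst = 1990
nΣst − ΣsΣt = 9950 − 10152 = -202
nΣs² − (Σs)² = 20665 − 19881 = 784; nΣt² − (Σt)² = 5290 − 5184 = 106
r = -202 / √(784 × 106) = -202 / 288.2776 ≈ -0.701

-0.701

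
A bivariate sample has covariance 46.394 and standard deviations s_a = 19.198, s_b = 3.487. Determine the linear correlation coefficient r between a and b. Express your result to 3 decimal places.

0.693

r = Cov(a,b) / (s_a · s_b) = 46.394 / (19.198 × 3.487)
  = 46.394 / 66.9434 ≈ 0.693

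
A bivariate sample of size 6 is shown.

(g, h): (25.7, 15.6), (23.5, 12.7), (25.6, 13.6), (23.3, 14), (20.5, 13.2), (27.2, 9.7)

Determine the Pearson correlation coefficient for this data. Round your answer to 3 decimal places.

n = 6, Σg = 145.8, Σh = 78.8, Σg² = 3571.08, Σh² = 1053.94, Σgh = 1908.17
nΣgh − ΣgΣh = 11449.02 − 11489.04 = -40.02
nΣg² − (Σg)² = 21426.48 − 21257.64 = 168.84; nΣh² − (Σh)² = 6323.64 − 6209.44 = 114.2
r = -40.02 / √(168.84 × 114.2) = -40.02 / 138.8579 ≈ -0.288

-0.288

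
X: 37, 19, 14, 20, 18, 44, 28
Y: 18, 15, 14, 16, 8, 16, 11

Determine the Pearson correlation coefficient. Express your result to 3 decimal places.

0.452

n = 7, ΣX = 180, ΣY = 98, ΣX² = 5370, ΣY² = 1442, ΣXY = 2623
nΣXY − ΣXΣY = 18361 − 17640 = 721
nΣX² − (ΣX)² = 37590 − 32400 = 5190; nΣY² − (ΣY)² = 10094 − 9604 = 490
r = 721 / √(5190 × 490) = 721 / 1594.7100 ≈ 0.452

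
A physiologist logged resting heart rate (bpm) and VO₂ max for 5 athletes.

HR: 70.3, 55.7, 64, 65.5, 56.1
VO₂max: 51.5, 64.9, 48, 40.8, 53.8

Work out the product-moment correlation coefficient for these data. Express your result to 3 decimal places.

n = 5, Σx = 311.6, Σy = 259, Σx² = 19578.04, Σy² = 13727.34, Σxy = 15997.96
nΣxy − ΣxΣy = 79989.8 − 80704.4 = -714.6
nΣx² − (Σx)² = 97890.2 − 97094.56 = 795.64; nΣy² − (Σy)² = 68636.7 − 67081 = 1555.7
r = -714.6 / √(795.64 × 1555.7) = -714.6 / 1112.5543 ≈ -0.642

-0.642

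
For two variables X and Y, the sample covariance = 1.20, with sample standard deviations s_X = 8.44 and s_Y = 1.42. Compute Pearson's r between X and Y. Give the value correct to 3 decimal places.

r = Cov(X,Y) / (s_X · s_Y) = 1.20 / (8.44 × 1.42)
  = 1.20 / 11.9848 ≈ 0.100

0.100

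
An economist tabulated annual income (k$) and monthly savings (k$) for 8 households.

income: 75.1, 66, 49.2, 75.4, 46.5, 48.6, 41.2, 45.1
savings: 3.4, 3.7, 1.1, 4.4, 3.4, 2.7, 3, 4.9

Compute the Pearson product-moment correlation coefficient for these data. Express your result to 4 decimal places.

n = 8, Σx = 447.1, Σy = 26.6, Σx² = 26357.47, Σy² = 97.68, Σxy = 1519.33
nΣxy − ΣxΣy = 12154.64 − 11892.86 = 261.78
nΣx² − (Σx)² = 210859.76 − 199898.41 = 10961.35; nΣy² − (Σy)² = 781.44 − 707.56 = 73.88
r = 261.78 / √(10961.35 × 73.88) = 261.78 / 899.9025 ≈ 0.2909

0.2909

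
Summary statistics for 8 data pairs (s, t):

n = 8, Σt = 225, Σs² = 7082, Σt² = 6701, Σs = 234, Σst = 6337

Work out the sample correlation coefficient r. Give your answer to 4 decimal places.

r = (nΣst − ΣsΣt) / √[(nΣs² − (Σs)²)(nΣt² − (Σt)²)]
Numerator: 8×6337 − 234×225 = -1954
Denominator: √[(56656 − 54756)(53608 − 50625)] = √[1900 × 2983] = 2380.6932
r = -1954 / 2380.6932 ≈ -0.8208

-0.8208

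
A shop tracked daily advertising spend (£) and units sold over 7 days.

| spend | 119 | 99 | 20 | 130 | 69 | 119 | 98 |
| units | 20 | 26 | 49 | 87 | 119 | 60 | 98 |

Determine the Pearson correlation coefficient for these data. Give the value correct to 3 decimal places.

-0.081

n = 7, Σx = 654, Σy = 459, Σx² = 69788, Σy² = 38411, Σxy = 42199
nΣxy − ΣxΣy = 295393 − 300186 = -4793
nΣx² − (Σx)² = 488516 − 427716 = 60800; nΣy² − (Σy)² = 268877 − 210681 = 58196
r = -4793 / √(60800 × 58196) = -4793 / 59483.7524 ≈ -0.081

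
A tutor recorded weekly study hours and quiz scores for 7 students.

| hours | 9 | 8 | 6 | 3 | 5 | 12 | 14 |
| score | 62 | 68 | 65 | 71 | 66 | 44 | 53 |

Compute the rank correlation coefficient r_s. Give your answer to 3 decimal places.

Rank hours: 5, 4, 3, 1, 2, 6, 7
Rank score: 3, 6, 4, 7, 5, 1, 2
d = rank(hours) − rank(score): 2, -2, -1, -6, -3, 5, 5; Σd² = 104
ρ = 1 − 6Σd² / [n(n²−1)] = 1 − 6×104 / (7×48) = 1 − 624/336 ≈ -0.857

-0.857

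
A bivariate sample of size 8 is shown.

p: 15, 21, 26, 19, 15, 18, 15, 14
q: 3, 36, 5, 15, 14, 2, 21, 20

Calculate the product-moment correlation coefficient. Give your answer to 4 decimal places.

n = 8, Σp = 143, Σq = 116, Σp² = 2673, Σq² = 2596, Σpq = 2057
nΣpq − ΣpΣq = 16456 − 16588 = -132
nΣp² − (Σp)² = 21384 − 20449 = 935; nΣq² − (Σq)² = 20768 − 13456 = 7312
r = -132 / √(935 × 7312) = -132 / 2614.7122 ≈ -0.0505

-0.0505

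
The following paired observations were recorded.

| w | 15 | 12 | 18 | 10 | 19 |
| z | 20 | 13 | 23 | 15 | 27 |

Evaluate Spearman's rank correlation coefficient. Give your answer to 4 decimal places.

Rank w: 3, 2, 4, 1, 5
Rank z: 3, 1, 4, 2, 5
d = rank(w) − rank(z): 0, 1, 0, -1, 0; Σd² = 2
ρ = 1 − 6Σd² / [n(n²−1)] = 1 − 6×2 / (5×24) = 1 − 12/120 ≈ 0.9000

0.9000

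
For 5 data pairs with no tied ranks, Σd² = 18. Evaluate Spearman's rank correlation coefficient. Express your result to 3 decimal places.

0.100

ρ = 1 − 6Σd² / [n(n²−1)] = 1 − 6×18 / (5×24)
  = 1 − 108/120 = 1 − 0.9000 ≈ 0.100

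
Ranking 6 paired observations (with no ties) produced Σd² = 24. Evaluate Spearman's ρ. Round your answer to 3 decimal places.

ρ = 1 − 6Σd² / [n(n²−1)] = 1 − 6×24 / (6×35)
  = 1 − 144/210 = 1 − 0.6857 ≈ 0.314

0.314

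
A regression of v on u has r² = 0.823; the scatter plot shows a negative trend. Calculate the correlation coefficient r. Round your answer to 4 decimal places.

-0.9072

|r| = √0.823 = 0.9072
The association is negative, so r = −0.9072.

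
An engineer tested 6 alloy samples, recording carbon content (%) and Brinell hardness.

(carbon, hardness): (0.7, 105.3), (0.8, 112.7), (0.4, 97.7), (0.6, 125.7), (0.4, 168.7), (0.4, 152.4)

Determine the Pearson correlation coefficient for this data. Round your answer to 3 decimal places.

n = 6, Σx = 3.3, Σy = 762.5, Σx² = 1.97, Σy² = 100820.61, Σxy = 406.81
nΣxy − ΣxΣy = 2440.86 − 2516.25 = -75.39
nΣx² − (Σx)² = 11.82 − 10.89 = 0.93; nΣy² − (Σy)² = 604923.66 − 581406.25 = 23517.41
r = -75.39 / √(0.93 × 23517.41) = -75.39 / 147.8891 ≈ -0.510

-0.510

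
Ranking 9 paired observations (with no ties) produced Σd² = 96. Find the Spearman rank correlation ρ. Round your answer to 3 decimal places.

0.200

ρ = 1 − 6Σd² / [n(n²−1)] = 1 − 6×96 / (9×80)
  = 1 − 576/720 = 1 − 0.8000 ≈ 0.200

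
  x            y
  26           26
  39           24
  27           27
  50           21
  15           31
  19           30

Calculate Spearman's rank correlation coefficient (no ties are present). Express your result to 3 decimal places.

Rank x: 3, 5, 4, 6, 1, 2
Rank y: 3, 2, 4, 1, 6, 5
d = rank(x) − rank(y): 0, 3, 0, 5, -5, -3; Σd² = 68
ρ = 1 − 6Σd² / [n(n²−1)] = 1 − 6×68 / (6×35) = 1 − 408/210 ≈ -0.943

-0.943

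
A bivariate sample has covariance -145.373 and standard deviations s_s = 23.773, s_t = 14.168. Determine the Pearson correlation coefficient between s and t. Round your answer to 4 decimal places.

r = Cov(s,t) / (s_s · s_t) = -145.373 / (23.773 × 14.168)
  = -145.373 / 336.8159 ≈ -0.4316

-0.4316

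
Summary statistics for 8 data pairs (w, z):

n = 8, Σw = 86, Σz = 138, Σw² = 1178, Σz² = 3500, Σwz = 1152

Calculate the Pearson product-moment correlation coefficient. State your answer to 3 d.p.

-0.622

r = (nΣwz − ΣwΣz) / √[(nΣw² − (Σw)²)(nΣz² − (Σz)²)]
Numerator: 8×1152 − 86×138 = -2652
Denominator: √[(9424 − 7396)(28000 − 19044)] = √[2028 × 8956] = 4261.7799
r = -2652 / 4261.7799 ≈ -0.622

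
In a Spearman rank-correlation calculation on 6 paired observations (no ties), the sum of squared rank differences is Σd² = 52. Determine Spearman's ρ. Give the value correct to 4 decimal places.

ρ = 1 − 6Σd² / [n(n²−1)] = 1 − 6×52 / (6×35)
  = 1 − 312/210 = 1 − 1.48571 ≈ -0.4857

-0.4857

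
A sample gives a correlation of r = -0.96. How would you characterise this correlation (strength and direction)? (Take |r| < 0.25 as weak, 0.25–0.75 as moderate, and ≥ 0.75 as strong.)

strong negative

r = -0.96 < 0 so the relationship is negative.
|r| = 0.96, which falls in the strong range.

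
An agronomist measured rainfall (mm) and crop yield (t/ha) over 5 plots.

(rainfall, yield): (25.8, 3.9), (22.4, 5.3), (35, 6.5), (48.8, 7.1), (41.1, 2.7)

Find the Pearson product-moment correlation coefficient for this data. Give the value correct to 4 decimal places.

0.2726

n = 5, Σx = 173.1, Σy = 25.5, Σx² = 6463.05, Σy² = 143.25, Σxy = 904.29
nΣxy − ΣxΣy = 4521.45 − 4414.05 = 107.4
nΣx² − (Σx)² = 32315.25 − 29963.61 = 2351.64; nΣy² − (Σy)² = 716.25 − 650.25 = 66
r = 107.4 / √(2351.64 × 66) = 107.4 / 393.9648 ≈ 0.2726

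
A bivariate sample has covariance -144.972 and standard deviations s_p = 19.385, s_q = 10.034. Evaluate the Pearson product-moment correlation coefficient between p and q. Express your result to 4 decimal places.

r = Cov(p,q) / (s_p · s_q) = -144.972 / (19.385 × 10.034)
  = -144.972 / 194.5091 ≈ -0.7453

-0.7453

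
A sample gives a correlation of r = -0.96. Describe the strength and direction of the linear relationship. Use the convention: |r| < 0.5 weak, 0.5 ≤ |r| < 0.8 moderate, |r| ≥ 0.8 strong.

r = -0.96 < 0 so the relationship is negative.
|r| = 0.96, which falls in the strong range.

strong negative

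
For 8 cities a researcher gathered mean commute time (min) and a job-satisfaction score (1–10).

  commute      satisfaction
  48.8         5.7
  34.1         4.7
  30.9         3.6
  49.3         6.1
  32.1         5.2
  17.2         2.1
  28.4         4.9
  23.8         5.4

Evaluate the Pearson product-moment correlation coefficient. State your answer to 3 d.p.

n = 8, Σx = 264.6, Σy = 37.7, Σx² = 9628.8, Σy² = 189.37, Σxy = 1321.12
nΣxy − ΣxΣy = 10568.96 − 9975.42 = 593.54
nΣx² − (Σx)² = 77030.4 − 70013.16 = 7017.24; nΣy² − (Σy)² = 1514.96 − 1421.29 = 93.67
r = 593.54 / √(7017.24 × 93.67) = 593.54 / 810.7434 ≈ 0.732

0.732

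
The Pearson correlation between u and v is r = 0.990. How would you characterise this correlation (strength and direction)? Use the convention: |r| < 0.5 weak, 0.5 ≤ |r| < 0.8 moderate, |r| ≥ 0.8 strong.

strong positive

r = 0.990 > 0 so the relationship is positive.
|r| = 0.990, which falls in the strong range.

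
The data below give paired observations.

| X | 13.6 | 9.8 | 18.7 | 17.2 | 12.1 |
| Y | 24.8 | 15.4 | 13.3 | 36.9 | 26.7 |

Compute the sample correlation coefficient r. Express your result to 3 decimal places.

n = 5, ΣX = 71.4, ΣY = 117.1, ΣX² = 1072.94, ΣY² = 3103.59, ΣXY = 1694.66
nΣXY − ΣXΣY = 8473.3 − 8360.94 = 112.36
nΣX² − (ΣX)² = 5364.7 − 5097.96 = 266.74; nΣY² − (ΣY)² = 15517.95 − 13712.41 = 1805.54
r = 112.36 / √(266.74 × 1805.54) = 112.36 / 693.9811 ≈ 0.162

0.162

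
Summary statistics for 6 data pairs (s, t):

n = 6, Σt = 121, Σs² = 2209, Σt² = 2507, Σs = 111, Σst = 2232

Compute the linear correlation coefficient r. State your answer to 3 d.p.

r = (nΣst − ΣsΣt) / √[(nΣs² − (Σs)²)(nΣt² − (Σt)²)]
Numerator: 6×2232 − 111×121 = -39
Denominator: √[(13254 − 12321)(15042 − 14641)] = √[933 × 401] = 611.6641
r = -39 / 611.6641 ≈ -0.064

-0.064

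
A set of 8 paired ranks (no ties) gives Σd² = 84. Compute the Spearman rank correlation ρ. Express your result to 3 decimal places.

0.000

ρ = 1 − 6Σd² / [n(n²−1)] = 1 − 6×84 / (8×63)
  = 1 − 504/504 = 1 − 1.0000 ≈ 0.000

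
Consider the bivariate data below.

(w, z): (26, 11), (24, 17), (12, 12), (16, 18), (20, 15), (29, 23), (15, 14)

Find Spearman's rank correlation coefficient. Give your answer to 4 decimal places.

0.3571

Rank w: 6, 5, 1, 3, 4, 7, 2
Rank z: 1, 5, 2, 6, 4, 7, 3
d = rank(w) − rank(z): 5, 0, -1, -3, 0, 0, -1; Σd² = 36
ρ = 1 − 6Σd² / [n(n²−1)] = 1 − 6×36 / (7×48) = 1 − 216/336 ≈ 0.3571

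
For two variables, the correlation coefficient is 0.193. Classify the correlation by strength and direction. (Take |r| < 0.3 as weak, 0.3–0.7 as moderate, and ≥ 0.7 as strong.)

weak positive

r = 0.193 > 0 so the relationship is positive.
|r| = 0.193, which falls in the weak range.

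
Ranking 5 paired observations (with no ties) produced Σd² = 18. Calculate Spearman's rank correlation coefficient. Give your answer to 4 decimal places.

0.1000

ρ = 1 − 6Σd² / [n(n²−1)] = 1 − 6×18 / (5×24)
  = 1 − 108/120 = 1 − 0.90000 ≈ 0.1000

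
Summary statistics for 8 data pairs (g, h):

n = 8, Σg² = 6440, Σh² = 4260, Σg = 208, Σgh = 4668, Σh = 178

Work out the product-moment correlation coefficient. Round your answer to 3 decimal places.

r = (nΣgh − ΣgΣh) / √[(nΣg² − (Σg)²)(nΣh² − (Σh)²)]
Numerator: 8×4668 − 208×178 = 320
Denominator: √[(51520 − 43264)(34080 − 31684)] = √[8256 × 2396] = 4447.6259
r = 320 / 4447.6259 ≈ 0.072

0.072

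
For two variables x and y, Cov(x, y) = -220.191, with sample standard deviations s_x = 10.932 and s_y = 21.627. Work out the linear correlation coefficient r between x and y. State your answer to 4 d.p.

r = Cov(x,y) / (s_x · s_y) = -220.191 / (10.932 × 21.627)
  = -220.191 / 236.4264 ≈ -0.9313

-0.9313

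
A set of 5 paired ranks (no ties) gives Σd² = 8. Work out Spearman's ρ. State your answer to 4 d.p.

ρ = 1 − 6Σd² / [n(n²−1)] = 1 − 6×8 / (5×24)
  = 1 − 48/120 = 1 − 0.40000 ≈ 0.6000

0.6000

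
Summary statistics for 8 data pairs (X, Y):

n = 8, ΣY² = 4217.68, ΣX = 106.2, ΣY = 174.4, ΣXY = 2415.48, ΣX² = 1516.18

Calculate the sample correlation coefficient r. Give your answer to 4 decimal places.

r = (nΣXY − ΣXΣY) / √[(nΣX² − (ΣX)²)(nΣY² − (ΣY)²)]
Numerator: 8×2415.48 − 106.2×174.4 = 802.56
Denominator: √[(12129.44 − 11278.44)(33741.44 − 30415.36)] = √[851 × 3326.08] = 1682.4072
r = 802.56 / 1682.4072 ≈ 0.4770

0.4770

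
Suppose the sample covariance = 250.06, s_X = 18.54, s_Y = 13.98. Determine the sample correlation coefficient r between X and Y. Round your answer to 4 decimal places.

r = Cov(X,Y) / (s_X · s_Y) = 250.06 / (18.54 × 13.98)
  = 250.06 / 259.1892 ≈ 0.9648

0.9648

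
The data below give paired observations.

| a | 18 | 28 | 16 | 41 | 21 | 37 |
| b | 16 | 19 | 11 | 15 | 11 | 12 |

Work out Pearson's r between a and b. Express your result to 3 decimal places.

0.192

n = 6, Σa = 161, Σb = 84, Σa² = 4855, Σb² = 1228, Σab = 2286
nΣab − ΣaΣb = 13716 − 13524 = 192
nΣa² − (Σa)² = 29130 − 25921 = 3209; nΣb² − (Σb)² = 7368 − 7056 = 312
r = 192 / √(3209 × 312) = 192 / 1000.6038 ≈ 0.192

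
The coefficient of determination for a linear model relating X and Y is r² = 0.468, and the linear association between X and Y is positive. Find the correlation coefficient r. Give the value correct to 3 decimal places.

|r| = √0.468 = 0.684
The association is positive, so r = 0.684.

0.684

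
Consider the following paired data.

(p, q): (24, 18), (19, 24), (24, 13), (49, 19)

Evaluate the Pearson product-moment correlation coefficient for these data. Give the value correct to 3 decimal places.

-0.082

n = 4, Σp = 116, Σq = 74, Σp² = 3914, Σq² = 1430, Σpq = 2131
nΣpq − ΣpΣq = 8524 − 8584 = -60
nΣp² − (Σp)² = 15656 − 13456 = 2200; nΣq² − (Σq)² = 5720 − 5476 = 244
r = -60 / √(2200 × 244) = -60 / 732.6664 ≈ -0.082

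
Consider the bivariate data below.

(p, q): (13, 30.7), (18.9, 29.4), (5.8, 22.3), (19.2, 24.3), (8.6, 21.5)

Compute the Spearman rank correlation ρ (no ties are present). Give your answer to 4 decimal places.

Rank p: 3, 4, 1, 5, 2
Rank q: 5, 4, 2, 3, 1
d = rank(p) − rank(q): -2, 0, -1, 2, 1; Σd² = 10
ρ = 1 − 6Σd² / [n(n²−1)] = 1 − 6×10 / (5×24) = 1 − 60/120 ≈ 0.5000

0.5000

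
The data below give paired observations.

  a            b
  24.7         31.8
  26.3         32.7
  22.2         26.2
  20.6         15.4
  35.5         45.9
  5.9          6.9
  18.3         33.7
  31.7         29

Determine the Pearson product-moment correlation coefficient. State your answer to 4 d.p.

0.8257

n = 8, Σa = 185.2, Σb = 221.6, Σa² = 4853.82, Σb² = 7135.24, Σab = 5750.52
nΣab − ΣaΣb = 46004.16 − 41040.32 = 4963.84
nΣa² − (Σa)² = 38830.56 − 34299.04 = 4531.52; nΣb² − (Σb)² = 57081.92 − 49106.56 = 7975.36
r = 4963.84 / √(4531.52 × 7975.36) = 4963.84 / 6011.6972 ≈ 0.8257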